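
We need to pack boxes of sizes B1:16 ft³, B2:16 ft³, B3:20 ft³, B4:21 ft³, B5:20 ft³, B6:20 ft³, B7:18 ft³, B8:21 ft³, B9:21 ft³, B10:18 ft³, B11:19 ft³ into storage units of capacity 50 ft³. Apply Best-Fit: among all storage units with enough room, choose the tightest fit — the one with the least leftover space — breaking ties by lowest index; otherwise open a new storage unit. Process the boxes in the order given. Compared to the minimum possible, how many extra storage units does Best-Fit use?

0

Best-Fit: [16,16,18] [20,21] [20,20] [21,21] [18,19] → 5 storage units.
Total size 210 ft³; any packing needs at least ⌈210/50⌉ = 5 storage units.
So 5 is already optimal.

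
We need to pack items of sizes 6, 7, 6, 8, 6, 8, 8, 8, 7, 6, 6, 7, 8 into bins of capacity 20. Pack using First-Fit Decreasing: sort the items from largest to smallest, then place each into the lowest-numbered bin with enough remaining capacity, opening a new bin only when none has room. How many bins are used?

6

Sorted descending: 8, 8, 8, 8, 8, 7, 7, 7, 6, 6, 6, 6, 6.
Put 8 in bin 1; 12 remain.
Put 8 in bin 1; 4 remain.
Put 8 in bin 2; 12 remain.
Put 8 in bin 2; 4 remain.
Put 8 in bin 3; 12 remain.
Put 7 in bin 3; 5 remain.
Put 7 in bin 4; 13 remain.
Put 7 in bin 4; 6 remain.
Put 6 in bin 4; 0 remain.
Put 6 in bin 5; 14 remain.
Put 6 in bin 5; 8 remain.
Put 6 in bin 5; 2 remain.
Put 6 in bin 6; 14 remain.
Final bins: [8,8] [8,8] [8,7] [7,7,6] [6,6,6] [6].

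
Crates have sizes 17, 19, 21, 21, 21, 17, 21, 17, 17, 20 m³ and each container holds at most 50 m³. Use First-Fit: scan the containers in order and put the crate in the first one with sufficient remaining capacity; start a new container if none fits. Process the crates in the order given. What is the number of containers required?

5

container 1: place 17 m³, 33 m³ left
container 1: place 19 m³, 14 m³ left
container 2: place 21 m³, 29 m³ left
container 2: place 21 m³, 8 m³ left
container 3: place 21 m³, 29 m³ left
container 3: place 17 m³, 12 m³ left
container 4: place 21 m³, 29 m³ left
container 4: place 17 m³, 12 m³ left
container 5: place 17 m³, 33 m³ left
container 5: place 20 m³, 13 m³ left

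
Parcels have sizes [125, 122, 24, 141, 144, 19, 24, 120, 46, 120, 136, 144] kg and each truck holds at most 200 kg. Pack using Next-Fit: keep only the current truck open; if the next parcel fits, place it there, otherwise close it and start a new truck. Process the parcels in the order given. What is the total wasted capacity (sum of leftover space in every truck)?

435

Put 125 kg in truck 1; 75 kg remain.
Put 122 kg in truck 2; 78 kg remain.
Put 24 kg in truck 2; 54 kg remain.
Put 141 kg in truck 3; 59 kg remain.
Put 144 kg in truck 4; 56 kg remain.
Put 19 kg in truck 4; 37 kg remain.
Put 24 kg in truck 4; 13 kg remain.
Put 120 kg in truck 5; 80 kg remain.
Put 46 kg in truck 5; 34 kg remain.
Put 120 kg in truck 6; 80 kg remain.
Put 136 kg in truck 7; 64 kg remain.
Put 144 kg in truck 8; 56 kg remain.
8 trucks × 200 kg = 1600 kg; used 1165 kg; unused 435 kg.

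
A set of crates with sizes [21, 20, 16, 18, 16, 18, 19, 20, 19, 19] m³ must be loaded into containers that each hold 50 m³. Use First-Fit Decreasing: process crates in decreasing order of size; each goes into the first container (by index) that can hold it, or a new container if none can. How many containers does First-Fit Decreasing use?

5 containers

Sorted descending: 21, 20, 20, 19, 19, 19, 18, 18, 16, 16.
21 m³ → container 1 (remaining 29 m³)
20 m³ → container 1 (remaining 9 m³)
20 m³ → container 2 (remaining 30 m³)
19 m³ → container 2 (remaining 11 m³)
19 m³ → container 3 (remaining 31 m³)
19 m³ → container 3 (remaining 12 m³)
18 m³ → container 4 (remaining 32 m³)
18 m³ → container 4 (remaining 14 m³)
16 m³ → container 5 (remaining 34 m³)
16 m³ → container 5 (remaining 18 m³)
Final containers: [21,20] [20,19] [19,19] [18,18] [16,16].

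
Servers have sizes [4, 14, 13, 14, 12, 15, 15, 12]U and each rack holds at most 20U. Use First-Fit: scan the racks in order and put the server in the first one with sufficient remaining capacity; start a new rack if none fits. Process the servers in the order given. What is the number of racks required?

4U → rack 1 (remaining 16U)
14U → rack 1 (remaining 2U)
13U → rack 2 (remaining 7U)
14U → rack 3 (remaining 6U)
12U → rack 4 (remaining 8U)
15U → rack 5 (remaining 5U)
15U → rack 6 (remaining 5U)
12U → rack 7 (remaining 8U)
Final racks: [4,14] [13] [14] [12] [15] [15] [12].

7 racks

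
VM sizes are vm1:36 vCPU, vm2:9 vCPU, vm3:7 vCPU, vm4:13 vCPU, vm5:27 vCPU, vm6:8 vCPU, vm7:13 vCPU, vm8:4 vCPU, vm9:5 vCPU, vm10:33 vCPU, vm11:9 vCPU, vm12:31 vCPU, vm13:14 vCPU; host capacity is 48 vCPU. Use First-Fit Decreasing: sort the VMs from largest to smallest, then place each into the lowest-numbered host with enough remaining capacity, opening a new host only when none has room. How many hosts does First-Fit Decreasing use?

Sorted descending: 36, 33, 31, 27, 14, 13, 13, 9, 9, 8, 7, 5, 4.
host 1: place 36 vCPU, 12 vCPU left
host 2: place 33 vCPU, 15 vCPU left
host 3: place 31 vCPU, 17 vCPU left
host 4: place 27 vCPU, 21 vCPU left
host 2: place 14 vCPU, 1 vCPU left
host 3: place 13 vCPU, 4 vCPU left
host 4: place 13 vCPU, 8 vCPU left
host 1: place 9 vCPU, 3 vCPU left
host 5: place 9 vCPU, 39 vCPU left
host 4: place 8 vCPU, 0 vCPU left
host 5: place 7 vCPU, 32 vCPU left
host 5: place 5 vCPU, 27 vCPU left
host 3: place 4 vCPU, 0 vCPU left

5 hosts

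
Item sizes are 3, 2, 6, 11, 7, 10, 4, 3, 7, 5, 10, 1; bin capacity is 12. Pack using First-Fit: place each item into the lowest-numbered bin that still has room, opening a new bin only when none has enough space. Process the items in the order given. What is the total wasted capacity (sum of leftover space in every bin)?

15

bin 1: place 3, 9 left
bin 1: place 2, 7 left
bin 1: place 6, 1 left
bin 2: place 11, 1 left
bin 3: place 7, 5 left
bin 4: place 10, 2 left
bin 3: place 4, 1 left
bin 5: place 3, 9 left
bin 5: place 7, 2 left
bin 6: place 5, 7 left
bin 7: place 10, 2 left
bin 1: place 1, 0 left
7 bins × 12 = 84; used 69; unused 15.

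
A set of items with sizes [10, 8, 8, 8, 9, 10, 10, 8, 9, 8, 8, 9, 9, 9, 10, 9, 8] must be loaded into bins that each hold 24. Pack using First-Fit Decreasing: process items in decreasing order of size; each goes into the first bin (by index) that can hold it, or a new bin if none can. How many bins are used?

Sorted descending: 10, 10, 10, 10, 9, 9, 9, 9, 9, 9, 8, 8, 8, 8, 8, 8, 8.
bin 1: place 10, 14 left
bin 1: place 10, 4 left
bin 2: place 10, 14 left
bin 2: place 10, 4 left
bin 3: place 9, 15 left
bin 3: place 9, 6 left
bin 4: place 9, 15 left
bin 4: place 9, 6 left
bin 5: place 9, 15 left
bin 5: place 9, 6 left
bin 6: place 8, 16 left
bin 6: place 8, 8 left
bin 6: place 8, 0 left
bin 7: place 8, 16 left
bin 7: place 8, 8 left
bin 7: place 8, 0 left
bin 8: place 8, 16 left

8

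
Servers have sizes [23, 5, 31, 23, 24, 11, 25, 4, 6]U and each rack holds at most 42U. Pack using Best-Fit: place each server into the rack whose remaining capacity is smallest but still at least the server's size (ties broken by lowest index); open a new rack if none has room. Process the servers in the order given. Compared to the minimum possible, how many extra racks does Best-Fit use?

0

Best-Fit: [23,5,4,6] [31,11] [23] [24] [25] → 5 racks.
5 servers exceed 21U (half the capacity), and no two of those can share a rack, so at least 5 racks are needed.
So 5 is already optimal.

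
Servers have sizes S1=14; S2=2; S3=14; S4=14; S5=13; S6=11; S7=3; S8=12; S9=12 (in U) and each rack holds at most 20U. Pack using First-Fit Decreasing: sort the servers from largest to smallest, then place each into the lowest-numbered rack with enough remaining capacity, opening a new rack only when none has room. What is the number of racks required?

7 racks

Sorted descending: 14, 14, 14, 13, 12, 12, 11, 3, 2.
14U → rack 1 (remaining 6U)
14U → rack 2 (remaining 6U)
14U → rack 3 (remaining 6U)
13U → rack 4 (remaining 7U)
12U → rack 5 (remaining 8U)
12U → rack 6 (remaining 8U)
11U → rack 7 (remaining 9U)
3U → rack 1 (remaining 3U)
2U → rack 1 (remaining 1U)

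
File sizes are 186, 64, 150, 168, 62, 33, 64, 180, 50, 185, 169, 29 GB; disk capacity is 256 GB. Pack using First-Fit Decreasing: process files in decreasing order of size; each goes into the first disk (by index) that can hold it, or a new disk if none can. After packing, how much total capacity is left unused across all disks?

196

Sorted descending: 186, 185, 180, 169, 168, 150, 64, 64, 62, 50, 33, 29.
disk 1: place 186 GB, 70 GB left
disk 2: place 185 GB, 71 GB left
disk 3: place 180 GB, 76 GB left
disk 4: place 169 GB, 87 GB left
disk 5: place 168 GB, 88 GB left
disk 6: place 150 GB, 106 GB left
disk 1: place 64 GB, 6 GB left
disk 2: place 64 GB, 7 GB left
disk 3: place 62 GB, 14 GB left
disk 4: place 50 GB, 37 GB left
disk 4: place 33 GB, 4 GB left
disk 5: place 29 GB, 59 GB left
6 disks × 256 GB = 1536 GB; used 1340 GB; unused 196 GB.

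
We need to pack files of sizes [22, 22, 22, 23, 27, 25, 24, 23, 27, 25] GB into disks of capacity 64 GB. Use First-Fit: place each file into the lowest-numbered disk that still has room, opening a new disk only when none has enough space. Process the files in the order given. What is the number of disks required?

22 GB → disk 1 (remaining 42 GB)
22 GB → disk 1 (remaining 20 GB)
22 GB → disk 2 (remaining 42 GB)
23 GB → disk 2 (remaining 19 GB)
27 GB → disk 3 (remaining 37 GB)
25 GB → disk 3 (remaining 12 GB)
24 GB → disk 4 (remaining 40 GB)
23 GB → disk 4 (remaining 17 GB)
27 GB → disk 5 (remaining 37 GB)
25 GB → disk 5 (remaining 12 GB)

5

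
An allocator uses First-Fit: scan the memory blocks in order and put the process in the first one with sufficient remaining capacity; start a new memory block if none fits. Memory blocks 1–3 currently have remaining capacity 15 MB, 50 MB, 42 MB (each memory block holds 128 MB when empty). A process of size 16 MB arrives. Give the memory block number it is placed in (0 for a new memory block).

Memory blocks with room: memory block 2 (50 MB), memory block 3 (42 MB).
The first with room is memory block 2.

2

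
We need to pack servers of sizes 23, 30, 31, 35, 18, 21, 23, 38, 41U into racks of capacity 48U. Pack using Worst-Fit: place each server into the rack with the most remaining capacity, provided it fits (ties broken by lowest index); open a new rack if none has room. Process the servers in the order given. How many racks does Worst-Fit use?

7

rack 1: place 23U, 25U left
rack 2: place 30U, 18U left
rack 3: place 31U, 17U left
rack 4: place 35U, 13U left
rack 1: place 18U, 7U left
rack 5: place 21U, 27U left
rack 5: place 23U, 4U left
rack 6: place 38U, 10U left
rack 7: place 41U, 7U left
Final racks: [23,18] [30] [31] [35] [21,23] [38] [41].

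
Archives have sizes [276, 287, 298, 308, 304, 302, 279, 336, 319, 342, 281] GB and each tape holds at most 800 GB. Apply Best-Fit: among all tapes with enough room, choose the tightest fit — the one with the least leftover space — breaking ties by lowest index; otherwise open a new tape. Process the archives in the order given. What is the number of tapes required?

6

Put 276 GB in tape 1; 524 GB remain.
Put 287 GB in tape 1; 237 GB remain.
Put 298 GB in tape 2; 502 GB remain.
Put 308 GB in tape 2; 194 GB remain.
Put 304 GB in tape 3; 496 GB remain.
Put 302 GB in tape 3; 194 GB remain.
Put 279 GB in tape 4; 521 GB remain.
Put 336 GB in tape 4; 185 GB remain.
Put 319 GB in tape 5; 481 GB remain.
Put 342 GB in tape 5; 139 GB remain.
Put 281 GB in tape 6; 519 GB remain.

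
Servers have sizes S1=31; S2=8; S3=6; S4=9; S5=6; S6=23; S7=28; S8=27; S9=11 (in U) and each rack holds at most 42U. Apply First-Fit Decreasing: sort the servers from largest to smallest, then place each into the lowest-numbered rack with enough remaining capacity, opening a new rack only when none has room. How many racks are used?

4 racks

Sorted descending: 31, 28, 27, 23, 11, 9, 8, 6, 6.
rack 1: place 31U, 11U left
rack 2: place 28U, 14U left
rack 3: place 27U, 15U left
rack 4: place 23U, 19U left
rack 1: place 11U, 0U left
rack 2: place 9U, 5U left
rack 3: place 8U, 7U left
rack 3: place 6U, 1U left
rack 4: place 6U, 13U left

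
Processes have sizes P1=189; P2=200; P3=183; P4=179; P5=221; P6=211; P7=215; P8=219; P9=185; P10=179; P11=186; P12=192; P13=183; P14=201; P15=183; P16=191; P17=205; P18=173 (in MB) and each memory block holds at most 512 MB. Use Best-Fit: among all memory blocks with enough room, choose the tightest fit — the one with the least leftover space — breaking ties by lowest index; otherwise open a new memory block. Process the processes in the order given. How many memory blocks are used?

9

memory block 1: place P1 (189 MB), 323 MB left
memory block 1: place P2 (200 MB), 123 MB left
memory block 2: place P3 (183 MB), 329 MB left
memory block 2: place P4 (179 MB), 150 MB left
memory block 3: place P5 (221 MB), 291 MB left
memory block 3: place P6 (211 MB), 80 MB left
memory block 4: place P7 (215 MB), 297 MB left
memory block 4: place P8 (219 MB), 78 MB left
memory block 5: place P9 (185 MB), 327 MB left
memory block 5: place P10 (179 MB), 148 MB left
memory block 6: place P11 (186 MB), 326 MB left
memory block 6: place P12 (192 MB), 134 MB left
memory block 7: place P13 (183 MB), 329 MB left
memory block 7: place P14 (201 MB), 128 MB left
memory block 8: place P15 (183 MB), 329 MB left
memory block 8: place P16 (191 MB), 138 MB left
memory block 9: place P17 (205 MB), 307 MB left
memory block 9: place P18 (173 MB), 134 MB left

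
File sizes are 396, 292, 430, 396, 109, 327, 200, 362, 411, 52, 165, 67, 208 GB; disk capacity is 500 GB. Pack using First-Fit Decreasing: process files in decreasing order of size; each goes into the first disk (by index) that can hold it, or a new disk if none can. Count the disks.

8

Sorted descending: 430, 411, 396, 396, 362, 327, 292, 208, 200, 165, 109, 67, 52.
430 GB → disk 1 (remaining 70 GB)
411 GB → disk 2 (remaining 89 GB)
396 GB → disk 3 (remaining 104 GB)
396 GB → disk 4 (remaining 104 GB)
362 GB → disk 5 (remaining 138 GB)
327 GB → disk 6 (remaining 173 GB)
292 GB → disk 7 (remaining 208 GB)
208 GB → disk 7 (remaining 0 GB)
200 GB → disk 8 (remaining 300 GB)
165 GB → disk 6 (remaining 8 GB)
109 GB → disk 5 (remaining 29 GB)
67 GB → disk 1 (remaining 3 GB)
52 GB → disk 2 (remaining 37 GB)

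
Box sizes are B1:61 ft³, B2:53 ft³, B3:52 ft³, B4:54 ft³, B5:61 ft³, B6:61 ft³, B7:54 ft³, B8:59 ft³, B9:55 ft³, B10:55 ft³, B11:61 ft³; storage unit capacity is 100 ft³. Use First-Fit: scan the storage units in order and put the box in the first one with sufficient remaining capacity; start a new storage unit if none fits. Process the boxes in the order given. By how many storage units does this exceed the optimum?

First-Fit: [61] [53] [52] [54] [61] [61] [54] [59] [55] [55] [61] → 11 storage units.
11 boxes exceed 50 ft³ (half the capacity), and no two of those can share a storage unit, so at least 11 storage units are needed.
So 11 is already optimal.

0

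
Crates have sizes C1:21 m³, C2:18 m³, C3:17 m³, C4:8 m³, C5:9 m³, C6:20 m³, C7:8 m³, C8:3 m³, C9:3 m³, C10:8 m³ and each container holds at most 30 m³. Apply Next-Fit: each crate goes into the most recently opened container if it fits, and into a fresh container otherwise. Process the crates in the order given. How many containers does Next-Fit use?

5

Put C1 (21 m³) in container 1; 9 m³ remain.
Put C2 (18 m³) in container 2; 12 m³ remain.
Put C3 (17 m³) in container 3; 13 m³ remain.
Put C4 (8 m³) in container 3; 5 m³ remain.
Put C5 (9 m³) in container 4; 21 m³ remain.
Put C6 (20 m³) in container 4; 1 m³ remain.
Put C7 (8 m³) in container 5; 22 m³ remain.
Put C8 (3 m³) in container 5; 19 m³ remain.
Put C9 (3 m³) in container 5; 16 m³ remain.
Put C10 (8 m³) in container 5; 8 m³ remain.
Final containers: [21] [18] [17,8] [9,20] [8,3,3,8].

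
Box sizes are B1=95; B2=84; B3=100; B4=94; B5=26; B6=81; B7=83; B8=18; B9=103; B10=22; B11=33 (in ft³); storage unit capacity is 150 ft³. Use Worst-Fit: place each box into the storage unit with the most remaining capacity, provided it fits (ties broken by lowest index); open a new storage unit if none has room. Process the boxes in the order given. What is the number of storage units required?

Put B1 (95 ft³) in storage unit 1; 55 ft³ remain.
Put B2 (84 ft³) in storage unit 2; 66 ft³ remain.
Put B3 (100 ft³) in storage unit 3; 50 ft³ remain.
Put B4 (94 ft³) in storage unit 4; 56 ft³ remain.
Put B5 (26 ft³) in storage unit 2; 40 ft³ remain.
Put B6 (81 ft³) in storage unit 5; 69 ft³ remain.
Put B7 (83 ft³) in storage unit 6; 67 ft³ remain.
Put B8 (18 ft³) in storage unit 5; 51 ft³ remain.
Put B9 (103 ft³) in storage unit 7; 47 ft³ remain.
Put B10 (22 ft³) in storage unit 6; 45 ft³ remain.
Put B11 (33 ft³) in storage unit 4; 23 ft³ remain.

7 storage units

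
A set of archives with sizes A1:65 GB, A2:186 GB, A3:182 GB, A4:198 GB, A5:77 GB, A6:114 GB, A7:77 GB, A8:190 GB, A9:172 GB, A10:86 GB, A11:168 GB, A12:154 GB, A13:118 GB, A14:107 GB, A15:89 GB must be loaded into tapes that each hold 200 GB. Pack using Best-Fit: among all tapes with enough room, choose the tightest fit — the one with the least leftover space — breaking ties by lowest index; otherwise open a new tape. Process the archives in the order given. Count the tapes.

12

A1 (65 GB) → tape 1 (remaining 135 GB)
A2 (186 GB) → tape 2 (remaining 14 GB)
A3 (182 GB) → tape 3 (remaining 18 GB)
A4 (198 GB) → tape 4 (remaining 2 GB)
A5 (77 GB) → tape 1 (remaining 58 GB)
A6 (114 GB) → tape 5 (remaining 86 GB)
A7 (77 GB) → tape 5 (remaining 9 GB)
A8 (190 GB) → tape 6 (remaining 10 GB)
A9 (172 GB) → tape 7 (remaining 28 GB)
A10 (86 GB) → tape 8 (remaining 114 GB)
A11 (168 GB) → tape 9 (remaining 32 GB)
A12 (154 GB) → tape 10 (remaining 46 GB)
A13 (118 GB) → tape 11 (remaining 82 GB)
A14 (107 GB) → tape 8 (remaining 7 GB)
A15 (89 GB) → tape 12 (remaining 111 GB)
Final tapes: [65,77] [186] [182] [198] [114,77] [190] [172] [86,107] [168] [154] [118] [89].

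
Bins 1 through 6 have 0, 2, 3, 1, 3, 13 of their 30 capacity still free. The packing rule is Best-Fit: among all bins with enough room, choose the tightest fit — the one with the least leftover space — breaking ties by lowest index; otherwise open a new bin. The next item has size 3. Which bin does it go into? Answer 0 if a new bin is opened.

Bins with room: bin 3 (3), bin 5 (3), bin 6 (13).
Tightest fit is bin 3 with 3 free.

3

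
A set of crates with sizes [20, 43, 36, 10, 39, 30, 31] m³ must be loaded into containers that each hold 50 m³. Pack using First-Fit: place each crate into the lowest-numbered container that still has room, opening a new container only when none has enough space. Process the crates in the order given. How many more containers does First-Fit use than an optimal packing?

1

First-Fit: [20,10] [43] [36] [39] [30] [31] → 6 containers.
Total size 209 m³; any packing needs at least ⌈209/50⌉ = 5 containers.
An optimal packing achieves that bound: [43] [39,10] [36] [31] [30,20] → 5 containers.
Excess: 6 − 5 = 1.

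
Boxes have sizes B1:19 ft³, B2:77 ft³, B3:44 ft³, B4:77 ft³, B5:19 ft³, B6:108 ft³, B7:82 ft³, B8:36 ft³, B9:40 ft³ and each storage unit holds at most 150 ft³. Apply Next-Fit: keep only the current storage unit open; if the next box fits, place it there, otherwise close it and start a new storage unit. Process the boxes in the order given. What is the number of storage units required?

B1 (19 ft³) → storage unit 1 (remaining 131 ft³)
B2 (77 ft³) → storage unit 1 (remaining 54 ft³)
B3 (44 ft³) → storage unit 1 (remaining 10 ft³)
B4 (77 ft³) → storage unit 2 (remaining 73 ft³)
B5 (19 ft³) → storage unit 2 (remaining 54 ft³)
B6 (108 ft³) → storage unit 3 (remaining 42 ft³)
B7 (82 ft³) → storage unit 4 (remaining 68 ft³)
B8 (36 ft³) → storage unit 4 (remaining 32 ft³)
B9 (40 ft³) → storage unit 5 (remaining 110 ft³)
Final storage units: [19,77,44] [77,19] [108] [82,36] [40].

5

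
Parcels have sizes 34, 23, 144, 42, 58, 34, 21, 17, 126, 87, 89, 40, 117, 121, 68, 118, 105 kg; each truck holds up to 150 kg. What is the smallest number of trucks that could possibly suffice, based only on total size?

Total size = 34 + 23 + 144 + 42 + 58 + 34 + 21 + 17 + 126 + 87 + 89 + 40 + 117 + 121 + 68 + 118 + 105 = 1244 kg.
⌈1244 / 150⌉ = 9.

9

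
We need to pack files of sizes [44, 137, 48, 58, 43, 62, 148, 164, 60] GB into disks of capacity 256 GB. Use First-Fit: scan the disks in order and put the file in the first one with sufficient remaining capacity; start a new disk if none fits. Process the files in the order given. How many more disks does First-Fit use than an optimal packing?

1

First-Fit: [44,137,48] [58,43,62,60] [148] [164] → 4 disks.
Total size 764 GB; any packing needs at least ⌈764/256⌉ = 3 disks.
An optimal packing achieves that bound: [164,48,44] [148,62,43] [137,60,58] → 3 disks.
Excess: 4 − 3 = 1.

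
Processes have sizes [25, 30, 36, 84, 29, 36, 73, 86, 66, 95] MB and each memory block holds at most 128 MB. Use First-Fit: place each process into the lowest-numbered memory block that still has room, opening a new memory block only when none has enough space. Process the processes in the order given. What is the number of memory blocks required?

6

Put 25 MB in memory block 1; 103 MB remain.
Put 30 MB in memory block 1; 73 MB remain.
Put 36 MB in memory block 1; 37 MB remain.
Put 84 MB in memory block 2; 44 MB remain.
Put 29 MB in memory block 1; 8 MB remain.
Put 36 MB in memory block 2; 8 MB remain.
Put 73 MB in memory block 3; 55 MB remain.
Put 86 MB in memory block 4; 42 MB remain.
Put 66 MB in memory block 5; 62 MB remain.
Put 95 MB in memory block 6; 33 MB remain.
Final memory blocks: [25,30,36,29] [84,36] [73] [86] [66] [95].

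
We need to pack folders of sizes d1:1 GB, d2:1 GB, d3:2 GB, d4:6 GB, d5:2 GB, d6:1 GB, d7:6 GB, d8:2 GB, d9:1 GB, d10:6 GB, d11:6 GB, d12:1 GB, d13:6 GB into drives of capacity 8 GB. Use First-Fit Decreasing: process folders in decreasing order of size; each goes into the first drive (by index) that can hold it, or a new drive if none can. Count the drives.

Sorted descending: 6, 6, 6, 6, 6, 2, 2, 2, 1, 1, 1, 1, 1.
drive 1: place 6 GB, 2 GB left
drive 2: place 6 GB, 2 GB left
drive 3: place 6 GB, 2 GB left
drive 4: place 6 GB, 2 GB left
drive 5: place 6 GB, 2 GB left
drive 1: place 2 GB, 0 GB left
drive 2: place 2 GB, 0 GB left
drive 3: place 2 GB, 0 GB left
drive 4: place 1 GB, 1 GB left
drive 4: place 1 GB, 0 GB left
drive 5: place 1 GB, 1 GB left
drive 5: place 1 GB, 0 GB left
drive 6: place 1 GB, 7 GB left

6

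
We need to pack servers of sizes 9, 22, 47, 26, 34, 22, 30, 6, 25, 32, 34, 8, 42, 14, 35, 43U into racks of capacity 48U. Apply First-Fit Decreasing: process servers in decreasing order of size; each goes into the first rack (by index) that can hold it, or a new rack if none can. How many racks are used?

Sorted descending: 47, 43, 42, 35, 34, 34, 32, 30, 26, 25, 22, 22, 14, 9, 8, 6.
Put 47U in rack 1; 1U remain.
Put 43U in rack 2; 5U remain.
Put 42U in rack 3; 6U remain.
Put 35U in rack 4; 13U remain.
Put 34U in rack 5; 14U remain.
Put 34U in rack 6; 14U remain.
Put 32U in rack 7; 16U remain.
Put 30U in rack 8; 18U remain.
Put 26U in rack 9; 22U remain.
Put 25U in rack 10; 23U remain.
Put 22U in rack 9; 0U remain.
Put 22U in rack 10; 1U remain.
Put 14U in rack 5; 0U remain.
Put 9U in rack 4; 4U remain.
Put 8U in rack 6; 6U remain.
Put 6U in rack 3; 0U remain.
Final racks: [47] [43] [42,6] [35,9] [34,14] [34,8] [32] [30] [26,22] [25,22].

10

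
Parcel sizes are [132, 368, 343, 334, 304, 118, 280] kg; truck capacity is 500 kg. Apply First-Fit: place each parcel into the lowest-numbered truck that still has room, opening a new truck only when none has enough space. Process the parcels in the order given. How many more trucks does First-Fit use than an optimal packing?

0

First-Fit: [132,368] [343,118] [334] [304] [280] → 5 trucks.
5 parcels exceed 250 kg (half the capacity), and no two of those can share a truck, so at least 5 trucks are needed.
So 5 is already optimal.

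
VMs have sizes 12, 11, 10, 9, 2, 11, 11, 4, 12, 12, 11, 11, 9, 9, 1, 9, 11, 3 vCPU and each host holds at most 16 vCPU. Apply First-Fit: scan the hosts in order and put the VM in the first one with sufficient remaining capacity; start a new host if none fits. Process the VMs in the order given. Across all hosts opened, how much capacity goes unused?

66

host 1: place 12 vCPU, 4 vCPU left
host 2: place 11 vCPU, 5 vCPU left
host 3: place 10 vCPU, 6 vCPU left
host 4: place 9 vCPU, 7 vCPU left
host 1: place 2 vCPU, 2 vCPU left
host 5: place 11 vCPU, 5 vCPU left
host 6: place 11 vCPU, 5 vCPU left
host 2: place 4 vCPU, 1 vCPU left
host 7: place 12 vCPU, 4 vCPU left
host 8: place 12 vCPU, 4 vCPU left
host 9: place 11 vCPU, 5 vCPU left
host 10: place 11 vCPU, 5 vCPU left
host 11: place 9 vCPU, 7 vCPU left
host 12: place 9 vCPU, 7 vCPU left
host 1: place 1 vCPU, 1 vCPU left
host 13: place 9 vCPU, 7 vCPU left
host 14: place 11 vCPU, 5 vCPU left
host 3: place 3 vCPU, 3 vCPU left
14 hosts × 16 vCPU = 224 vCPU; used 158 vCPU; unused 66 vCPU.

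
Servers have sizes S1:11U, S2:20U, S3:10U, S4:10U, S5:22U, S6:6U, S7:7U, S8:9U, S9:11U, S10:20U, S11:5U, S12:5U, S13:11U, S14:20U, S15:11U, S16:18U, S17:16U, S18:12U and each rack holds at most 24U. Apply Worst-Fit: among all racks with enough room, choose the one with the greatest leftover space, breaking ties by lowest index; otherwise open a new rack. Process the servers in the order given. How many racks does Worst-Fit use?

S1 (11U) → rack 1 (remaining 13U)
S2 (20U) → rack 2 (remaining 4U)
S3 (10U) → rack 1 (remaining 3U)
S4 (10U) → rack 3 (remaining 14U)
S5 (22U) → rack 4 (remaining 2U)
S6 (6U) → rack 3 (remaining 8U)
S7 (7U) → rack 3 (remaining 1U)
S8 (9U) → rack 5 (remaining 15U)
S9 (11U) → rack 5 (remaining 4U)
S10 (20U) → rack 6 (remaining 4U)
S11 (5U) → rack 7 (remaining 19U)
S12 (5U) → rack 7 (remaining 14U)
S13 (11U) → rack 7 (remaining 3U)
S14 (20U) → rack 8 (remaining 4U)
S15 (11U) → rack 9 (remaining 13U)
S16 (18U) → rack 10 (remaining 6U)
S17 (16U) → rack 11 (remaining 8U)
S18 (12U) → rack 9 (remaining 1U)
Final racks: [11,10] [20] [10,6,7] [22] [9,11] [20] [5,5,11] [20] [11,12] [18] [16].

11 racks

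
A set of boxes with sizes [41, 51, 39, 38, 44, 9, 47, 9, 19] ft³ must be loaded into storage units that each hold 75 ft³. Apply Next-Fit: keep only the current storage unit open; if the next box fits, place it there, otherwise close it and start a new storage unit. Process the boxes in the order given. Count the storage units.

6 storage units

41 ft³ → storage unit 1 (remaining 34 ft³)
51 ft³ → storage unit 2 (remaining 24 ft³)
39 ft³ → storage unit 3 (remaining 36 ft³)
38 ft³ → storage unit 4 (remaining 37 ft³)
44 ft³ → storage unit 5 (remaining 31 ft³)
9 ft³ → storage unit 5 (remaining 22 ft³)
47 ft³ → storage unit 6 (remaining 28 ft³)
9 ft³ → storage unit 6 (remaining 19 ft³)
19 ft³ → storage unit 6 (remaining 0 ft³)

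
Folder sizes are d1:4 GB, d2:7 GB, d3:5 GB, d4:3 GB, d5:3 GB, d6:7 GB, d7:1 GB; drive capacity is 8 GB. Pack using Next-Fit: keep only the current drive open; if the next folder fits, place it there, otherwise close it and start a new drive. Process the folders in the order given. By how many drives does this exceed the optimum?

1

Next-Fit: [4] [7] [5,3] [3] [7,1] → 5 drives.
Total size 30 GB; any packing needs at least ⌈30/8⌉ = 4 drives.
An optimal packing achieves that bound: [7,1] [7] [5,3] [4,3] → 4 drives.
Excess: 5 − 4 = 1.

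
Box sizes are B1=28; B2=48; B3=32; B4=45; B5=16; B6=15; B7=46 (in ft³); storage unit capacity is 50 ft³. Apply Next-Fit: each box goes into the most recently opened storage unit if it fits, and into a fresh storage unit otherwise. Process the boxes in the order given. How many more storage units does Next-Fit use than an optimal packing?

Next-Fit: [28] [48] [32] [45] [16,15] [46] → 6 storage units.
Total size 230 ft³; any packing needs at least ⌈230/50⌉ = 5 storage units.
An optimal packing achieves that bound: [48] [46] [45] [32,16] [28,15] → 5 storage units.
Excess: 6 − 5 = 1.

1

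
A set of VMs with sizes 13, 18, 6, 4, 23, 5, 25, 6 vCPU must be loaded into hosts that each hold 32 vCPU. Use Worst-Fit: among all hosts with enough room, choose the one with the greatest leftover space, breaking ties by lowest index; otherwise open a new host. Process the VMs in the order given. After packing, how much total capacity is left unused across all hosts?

28

Put 13 vCPU in host 1; 19 vCPU remain.
Put 18 vCPU in host 1; 1 vCPU remain.
Put 6 vCPU in host 2; 26 vCPU remain.
Put 4 vCPU in host 2; 22 vCPU remain.
Put 23 vCPU in host 3; 9 vCPU remain.
Put 5 vCPU in host 2; 17 vCPU remain.
Put 25 vCPU in host 4; 7 vCPU remain.
Put 6 vCPU in host 2; 11 vCPU remain.
4 hosts × 32 vCPU = 128 vCPU; used 100 vCPU; unused 28 vCPU.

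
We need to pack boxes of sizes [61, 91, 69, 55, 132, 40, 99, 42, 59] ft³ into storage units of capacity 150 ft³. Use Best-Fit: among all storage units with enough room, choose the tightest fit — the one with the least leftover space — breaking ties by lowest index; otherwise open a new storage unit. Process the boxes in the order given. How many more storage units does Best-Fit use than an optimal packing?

0

Best-Fit: [61,69] [91,55] [132] [40,99] [42,59] → 5 storage units.
Total size 648 ft³; any packing needs at least ⌈648/150⌉ = 5 storage units.
So 5 is already optimal.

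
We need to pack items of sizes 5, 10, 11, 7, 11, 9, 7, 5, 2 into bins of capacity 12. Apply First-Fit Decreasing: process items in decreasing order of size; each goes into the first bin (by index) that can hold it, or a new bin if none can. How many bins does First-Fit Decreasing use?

6

Sorted descending: 11, 11, 10, 9, 7, 7, 5, 5, 2.
bin 1: place 11, 1 left
bin 2: place 11, 1 left
bin 3: place 10, 2 left
bin 4: place 9, 3 left
bin 5: place 7, 5 left
bin 6: place 7, 5 left
bin 5: place 5, 0 left
bin 6: place 5, 0 left
bin 3: place 2, 0 left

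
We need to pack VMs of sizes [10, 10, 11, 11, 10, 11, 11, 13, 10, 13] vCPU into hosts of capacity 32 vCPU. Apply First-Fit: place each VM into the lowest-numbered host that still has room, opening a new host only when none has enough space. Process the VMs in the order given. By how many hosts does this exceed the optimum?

0

First-Fit: [10,10,11] [11,10,11] [11,13] [10,13] → 4 hosts.
Total size 110 vCPU; any packing needs at least ⌈110/32⌉ = 4 hosts.
So 4 is already optimal.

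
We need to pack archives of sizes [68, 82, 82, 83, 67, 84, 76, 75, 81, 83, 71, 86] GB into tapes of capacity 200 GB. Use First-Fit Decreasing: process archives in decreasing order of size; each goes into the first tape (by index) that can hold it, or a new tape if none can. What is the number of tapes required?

Sorted descending: 86, 84, 83, 83, 82, 82, 81, 76, 75, 71, 68, 67.
86 GB → tape 1 (remaining 114 GB)
84 GB → tape 1 (remaining 30 GB)
83 GB → tape 2 (remaining 117 GB)
83 GB → tape 2 (remaining 34 GB)
82 GB → tape 3 (remaining 118 GB)
82 GB → tape 3 (remaining 36 GB)
81 GB → tape 4 (remaining 119 GB)
76 GB → tape 4 (remaining 43 GB)
75 GB → tape 5 (remaining 125 GB)
71 GB → tape 5 (remaining 54 GB)
68 GB → tape 6 (remaining 132 GB)
67 GB → tape 6 (remaining 65 GB)
Final tapes: [86,84] [83,83] [82,82] [81,76] [75,71] [68,67].

6 tapes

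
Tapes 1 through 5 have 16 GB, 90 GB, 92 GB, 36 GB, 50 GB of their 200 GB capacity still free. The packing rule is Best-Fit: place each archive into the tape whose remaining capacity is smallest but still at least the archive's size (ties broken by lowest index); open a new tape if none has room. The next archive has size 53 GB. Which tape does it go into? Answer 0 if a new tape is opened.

Tapes with room: tape 2 (90 GB), tape 3 (92 GB).
Tightest fit is tape 2 with 90 GB free.

2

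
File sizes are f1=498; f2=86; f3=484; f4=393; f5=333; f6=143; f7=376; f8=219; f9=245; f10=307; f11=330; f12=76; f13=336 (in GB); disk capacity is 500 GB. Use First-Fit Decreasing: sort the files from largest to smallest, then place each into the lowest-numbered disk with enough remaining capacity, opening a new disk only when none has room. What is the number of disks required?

Sorted descending: 498, 484, 393, 376, 336, 333, 330, 307, 245, 219, 143, 86, 76.
498 GB → disk 1 (remaining 2 GB)
484 GB → disk 2 (remaining 16 GB)
393 GB → disk 3 (remaining 107 GB)
376 GB → disk 4 (remaining 124 GB)
336 GB → disk 5 (remaining 164 GB)
333 GB → disk 6 (remaining 167 GB)
330 GB → disk 7 (remaining 170 GB)
307 GB → disk 8 (remaining 193 GB)
245 GB → disk 9 (remaining 255 GB)
219 GB → disk 9 (remaining 36 GB)
143 GB → disk 5 (remaining 21 GB)
86 GB → disk 3 (remaining 21 GB)
76 GB → disk 4 (remaining 48 GB)
Final disks: [498] [484] [393,86] [376,76] [336,143] [333] [330] [307] [245,219].

9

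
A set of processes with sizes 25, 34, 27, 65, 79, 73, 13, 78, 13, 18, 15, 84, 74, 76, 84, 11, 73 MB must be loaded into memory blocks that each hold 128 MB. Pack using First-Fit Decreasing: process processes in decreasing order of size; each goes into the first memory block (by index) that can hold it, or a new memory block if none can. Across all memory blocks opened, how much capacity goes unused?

310

Sorted descending: 84, 84, 79, 78, 76, 74, 73, 73, 65, 34, 27, 25, 18, 15, 13, 13, 11.
84 MB → memory block 1 (remaining 44 MB)
84 MB → memory block 2 (remaining 44 MB)
79 MB → memory block 3 (remaining 49 MB)
78 MB → memory block 4 (remaining 50 MB)
76 MB → memory block 5 (remaining 52 MB)
74 MB → memory block 6 (remaining 54 MB)
73 MB → memory block 7 (remaining 55 MB)
73 MB → memory block 8 (remaining 55 MB)
65 MB → memory block 9 (remaining 63 MB)
34 MB → memory block 1 (remaining 10 MB)
27 MB → memory block 2 (remaining 17 MB)
25 MB → memory block 3 (remaining 24 MB)
18 MB → memory block 3 (remaining 6 MB)
15 MB → memory block 2 (remaining 2 MB)
13 MB → memory block 4 (remaining 37 MB)
13 MB → memory block 4 (remaining 24 MB)
11 MB → memory block 4 (remaining 13 MB)
9 memory blocks × 128 MB = 1152 MB; used 842 MB; unused 310 MB.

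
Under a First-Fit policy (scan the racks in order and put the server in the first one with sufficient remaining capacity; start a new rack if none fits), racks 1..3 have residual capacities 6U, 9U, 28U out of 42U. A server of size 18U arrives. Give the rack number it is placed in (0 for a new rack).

Racks with room: rack 3 (28U).
The first with room is rack 3.

3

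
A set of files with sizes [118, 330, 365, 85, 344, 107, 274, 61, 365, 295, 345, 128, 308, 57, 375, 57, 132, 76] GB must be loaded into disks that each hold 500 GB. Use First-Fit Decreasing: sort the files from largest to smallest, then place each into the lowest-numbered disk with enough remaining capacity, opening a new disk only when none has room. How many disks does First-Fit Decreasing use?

9

Sorted descending: 375, 365, 365, 345, 344, 330, 308, 295, 274, 132, 128, 118, 107, 85, 76, 61, 57, 57.
375 GB → disk 1 (remaining 125 GB)
365 GB → disk 2 (remaining 135 GB)
365 GB → disk 3 (remaining 135 GB)
345 GB → disk 4 (remaining 155 GB)
344 GB → disk 5 (remaining 156 GB)
330 GB → disk 6 (remaining 170 GB)
308 GB → disk 7 (remaining 192 GB)
295 GB → disk 8 (remaining 205 GB)
274 GB → disk 9 (remaining 226 GB)
132 GB → disk 2 (remaining 3 GB)
128 GB → disk 3 (remaining 7 GB)
118 GB → disk 1 (remaining 7 GB)
107 GB → disk 4 (remaining 48 GB)
85 GB → disk 5 (remaining 71 GB)
76 GB → disk 6 (remaining 94 GB)
61 GB → disk 5 (remaining 10 GB)
57 GB → disk 6 (remaining 37 GB)
57 GB → disk 7 (remaining 135 GB)
Final disks: [375,118] [365,132] [365,128] [345,107] [344,85,61] [330,76,57] [308,57] [295] [274].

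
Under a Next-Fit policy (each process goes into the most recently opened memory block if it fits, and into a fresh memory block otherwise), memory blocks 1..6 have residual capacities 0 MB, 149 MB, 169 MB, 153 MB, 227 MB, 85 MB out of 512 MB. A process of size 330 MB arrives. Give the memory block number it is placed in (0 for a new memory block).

Next-Fit only looks at memory block 6, which has 85 MB free.
330 MB does not fit, so a new memory block is opened.

0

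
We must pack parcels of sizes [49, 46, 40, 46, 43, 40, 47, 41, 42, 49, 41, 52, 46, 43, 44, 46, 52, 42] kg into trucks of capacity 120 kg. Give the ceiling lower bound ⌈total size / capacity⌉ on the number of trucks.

Total size = 49 + 46 + 40 + 46 + 43 + 40 + 47 + 41 + 42 + 49 + 41 + 52 + 46 + 43 + 44 + 46 + 52 + 42 = 809 kg.
⌈809 / 120⌉ = 7.

7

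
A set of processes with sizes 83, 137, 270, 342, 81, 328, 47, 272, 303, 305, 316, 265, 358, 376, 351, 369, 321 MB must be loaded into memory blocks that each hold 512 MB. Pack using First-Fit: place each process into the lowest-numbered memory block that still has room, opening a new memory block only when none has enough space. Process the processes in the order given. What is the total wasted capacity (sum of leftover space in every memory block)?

2132

memory block 1: place 83 MB, 429 MB left
memory block 1: place 137 MB, 292 MB left
memory block 1: place 270 MB, 22 MB left
memory block 2: place 342 MB, 170 MB left
memory block 2: place 81 MB, 89 MB left
memory block 3: place 328 MB, 184 MB left
memory block 2: place 47 MB, 42 MB left
memory block 4: place 272 MB, 240 MB left
memory block 5: place 303 MB, 209 MB left
memory block 6: place 305 MB, 207 MB left
memory block 7: place 316 MB, 196 MB left
memory block 8: place 265 MB, 247 MB left
memory block 9: place 358 MB, 154 MB left
memory block 10: place 376 MB, 136 MB left
memory block 11: place 351 MB, 161 MB left
memory block 12: place 369 MB, 143 MB left
memory block 13: place 321 MB, 191 MB left
13 memory blocks × 512 MB = 6656 MB; used 4524 MB; unused 2132 MB.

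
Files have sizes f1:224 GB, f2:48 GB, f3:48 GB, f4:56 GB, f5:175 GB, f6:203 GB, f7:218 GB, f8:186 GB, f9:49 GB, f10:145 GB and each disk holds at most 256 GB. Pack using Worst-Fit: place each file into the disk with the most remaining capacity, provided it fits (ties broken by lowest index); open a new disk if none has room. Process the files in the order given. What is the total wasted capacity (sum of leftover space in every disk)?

440

f1 (224 GB) → disk 1 (remaining 32 GB)
f2 (48 GB) → disk 2 (remaining 208 GB)
f3 (48 GB) → disk 2 (remaining 160 GB)
f4 (56 GB) → disk 2 (remaining 104 GB)
f5 (175 GB) → disk 3 (remaining 81 GB)
f6 (203 GB) → disk 4 (remaining 53 GB)
f7 (218 GB) → disk 5 (remaining 38 GB)
f8 (186 GB) → disk 6 (remaining 70 GB)
f9 (49 GB) → disk 2 (remaining 55 GB)
f10 (145 GB) → disk 7 (remaining 111 GB)
7 disks × 256 GB = 1792 GB; used 1352 GB; unused 440 GB.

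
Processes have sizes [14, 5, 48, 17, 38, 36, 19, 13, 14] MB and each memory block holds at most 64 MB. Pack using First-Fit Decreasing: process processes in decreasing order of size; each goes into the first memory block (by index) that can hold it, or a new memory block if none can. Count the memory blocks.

Sorted descending: 48, 38, 36, 19, 17, 14, 14, 13, 5.
Put 48 MB in memory block 1; 16 MB remain.
Put 38 MB in memory block 2; 26 MB remain.
Put 36 MB in memory block 3; 28 MB remain.
Put 19 MB in memory block 2; 7 MB remain.
Put 17 MB in memory block 3; 11 MB remain.
Put 14 MB in memory block 1; 2 MB remain.
Put 14 MB in memory block 4; 50 MB remain.
Put 13 MB in memory block 4; 37 MB remain.
Put 5 MB in memory block 2; 2 MB remain.
Final memory blocks: [48,14] [38,19,5] [36,17] [14,13].

4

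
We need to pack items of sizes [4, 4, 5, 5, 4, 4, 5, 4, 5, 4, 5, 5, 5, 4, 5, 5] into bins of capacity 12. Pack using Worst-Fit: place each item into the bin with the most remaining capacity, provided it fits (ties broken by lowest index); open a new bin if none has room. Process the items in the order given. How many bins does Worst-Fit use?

4 → bin 1 (remaining 8)
4 → bin 1 (remaining 4)
5 → bin 2 (remaining 7)
5 → bin 2 (remaining 2)
4 → bin 1 (remaining 0)
4 → bin 3 (remaining 8)
5 → bin 3 (remaining 3)
4 → bin 4 (remaining 8)
5 → bin 4 (remaining 3)
4 → bin 5 (remaining 8)
5 → bin 5 (remaining 3)
5 → bin 6 (remaining 7)
5 → bin 6 (remaining 2)
4 → bin 7 (remaining 8)
5 → bin 7 (remaining 3)
5 → bin 8 (remaining 7)
Final bins: [4,4,4] [5,5] [4,5] [4,5] [4,5] [5,5] [4,5] [5].

8 bins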